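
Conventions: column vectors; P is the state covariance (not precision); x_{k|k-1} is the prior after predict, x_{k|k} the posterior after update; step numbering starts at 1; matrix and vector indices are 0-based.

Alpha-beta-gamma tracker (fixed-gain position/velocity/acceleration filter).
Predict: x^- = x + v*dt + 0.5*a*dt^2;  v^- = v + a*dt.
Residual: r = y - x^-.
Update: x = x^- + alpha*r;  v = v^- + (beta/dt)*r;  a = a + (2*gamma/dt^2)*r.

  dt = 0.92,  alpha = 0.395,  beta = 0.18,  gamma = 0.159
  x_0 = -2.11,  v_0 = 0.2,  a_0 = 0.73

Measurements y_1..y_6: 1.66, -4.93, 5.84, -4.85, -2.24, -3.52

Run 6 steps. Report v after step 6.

step 1: x_pred=-1.6171  r=3.2771  x^+=-0.3226  v^+=1.5128  a^+=1.9612
step 2: x_pred=1.8991  r=-6.8291  x^+=-0.7984  v^+=1.9810  a^+=-0.6045
step 3: x_pred=0.7683  r=5.0717  x^+=2.7716  v^+=2.4171  a^+=1.3010
step 4: x_pred=5.5459  r=-10.3959  x^+=1.4395  v^+=1.5800  a^+=-2.6049
step 5: x_pred=1.7907  r=-4.0307  x^+=0.1986  v^+=-1.6051  a^+=-4.1192
step 6: x_pred=-3.0214  r=-0.4986  x^+=-3.2183  v^+=-5.4924  a^+=-4.3066

v_post = -5.4924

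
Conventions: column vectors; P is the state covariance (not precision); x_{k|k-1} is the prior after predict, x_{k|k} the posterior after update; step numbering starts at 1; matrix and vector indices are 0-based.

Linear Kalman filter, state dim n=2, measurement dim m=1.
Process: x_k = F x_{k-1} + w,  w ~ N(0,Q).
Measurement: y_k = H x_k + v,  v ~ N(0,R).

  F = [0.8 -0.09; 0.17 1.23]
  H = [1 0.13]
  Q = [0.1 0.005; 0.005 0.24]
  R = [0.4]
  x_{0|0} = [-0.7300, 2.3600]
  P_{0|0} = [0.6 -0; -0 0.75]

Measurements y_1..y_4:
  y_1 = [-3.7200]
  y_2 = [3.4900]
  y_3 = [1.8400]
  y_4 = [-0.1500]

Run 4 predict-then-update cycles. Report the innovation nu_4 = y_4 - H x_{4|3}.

innov = [-0.5541]

step 1: x^-=[-0.7964, 2.7787]  P^-=[0.4901 0.0036; 0.0036 1.3920]  S=[0.9145]  K=[0.5364; 0.2018]  nu=[-3.2848]  x^+=[-2.5583, 2.1159]  P^+=[0.2270 -0.0954; -0.0954 1.3548]
step 2: x^-=[-2.2371, 2.1676]  P^-=[0.2700 -0.2065; -0.2065 2.2563]  S=[0.6544]  K=[0.3715; 0.1326]  nu=[5.4453]  x^+=[-0.2141, 2.8898]  P^+=[0.1796 -0.2388; -0.2388 2.2448]
step 3: x^-=[-0.4314, 3.5181]  P^-=[0.2675 -0.4504; -0.4504 3.5415]  S=[0.6103]  K=[0.3424; 0.0164]  nu=[1.8140]  x^+=[0.1898, 3.5479]  P^+=[0.1960 -0.4538; -0.4538 3.5413]
step 4: x^-=[-0.1674, 4.3961]  P^-=[0.3195 -0.8000; -0.8000 5.4135]  S=[0.6030]  K=[0.3573; -0.1596]  nu=[-0.5541]  x^+=[-0.3654, 4.4845]  P^+=[0.2425 -0.7656; -0.7656 5.3982]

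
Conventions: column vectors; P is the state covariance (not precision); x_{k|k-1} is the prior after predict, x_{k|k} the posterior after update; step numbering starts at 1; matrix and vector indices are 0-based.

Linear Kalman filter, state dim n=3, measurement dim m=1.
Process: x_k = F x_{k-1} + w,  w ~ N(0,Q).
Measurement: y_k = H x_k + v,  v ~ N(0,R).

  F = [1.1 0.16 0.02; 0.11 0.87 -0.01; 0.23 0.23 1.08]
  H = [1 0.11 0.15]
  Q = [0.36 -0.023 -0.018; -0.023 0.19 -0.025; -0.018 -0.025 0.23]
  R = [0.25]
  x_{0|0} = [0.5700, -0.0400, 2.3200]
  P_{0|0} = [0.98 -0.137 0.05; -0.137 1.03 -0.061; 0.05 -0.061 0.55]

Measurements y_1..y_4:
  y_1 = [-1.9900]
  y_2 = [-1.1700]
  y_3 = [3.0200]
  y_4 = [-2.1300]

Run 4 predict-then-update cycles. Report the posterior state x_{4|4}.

step 1: x^-=[0.6670, 0.0047, 2.6275]  P^-=[1.5260 0.1039 0.2888; 0.1039 0.9562 0.1177; 0.2888 0.1177 0.9579]  S=[1.9225]  K=[0.8222; 0.1180; 0.2317]  nu=[-3.0516]  x^+=[-1.8421, -0.3553, 1.9204]  P^+=[0.2263 -0.0825 -0.0774; -0.0825 0.9295 0.0652; -0.0774 0.0652 0.8547]
step 2: x^-=[-2.0448, -0.5309, 1.5686]  P^-=[0.6259 0.0549 -0.0128; 0.0549 0.8796 0.1910; -0.0128 0.1910 1.2732]  S=[0.9297]  K=[0.6776; 0.1939; 0.2142]  nu=[0.6979]  x^+=[-1.5719, -0.3956, 1.7182]  P^+=[0.1990 -0.0673 -0.1478; -0.0673 0.8446 0.1523; -0.1478 0.1523 1.2305]
step 3: x^-=[-1.7580, -0.5343, 1.4031]  P^-=[0.5937 0.0565 -0.0787; 0.0565 0.8166 0.2462; -0.0787 0.2462 1.7156]  S=[0.8891]  K=[0.6614; 0.2062; 0.2314]  nu=[4.6263]  x^+=[1.3020, 0.4195, 2.4735]  P^+=[0.2047 -0.0647 -0.2148; -0.0647 0.7789 0.2038; -0.2148 0.2038 1.6680]
step 4: x^-=[1.5488, 0.4834, 3.0673]  P^-=[0.5974 0.0519 -0.1403; 0.0519 0.7667 0.2694; -0.1403 0.2694 2.2153]  S=[0.8847]  K=[0.6579; 0.1997; 0.2505]  nu=[-4.1920]  x^+=[-1.2091, -0.3536, 2.0170]  P^+=[0.2145 -0.0643 -0.2861; -0.0643 0.7314 0.2251; -0.2861 0.2251 2.1598]

x_post = [-1.2091, -0.3536, 2.0170]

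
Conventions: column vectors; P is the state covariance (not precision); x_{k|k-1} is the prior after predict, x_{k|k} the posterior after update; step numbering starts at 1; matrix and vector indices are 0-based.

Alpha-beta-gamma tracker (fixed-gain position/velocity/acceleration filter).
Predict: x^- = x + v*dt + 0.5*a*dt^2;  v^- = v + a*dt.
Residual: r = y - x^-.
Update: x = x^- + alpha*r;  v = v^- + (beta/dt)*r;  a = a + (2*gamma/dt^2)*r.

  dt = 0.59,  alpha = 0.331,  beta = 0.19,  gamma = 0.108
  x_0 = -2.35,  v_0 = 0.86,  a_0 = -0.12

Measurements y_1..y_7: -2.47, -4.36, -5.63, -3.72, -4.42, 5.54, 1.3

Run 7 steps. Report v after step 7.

v_post = 7.4643

step 1: x_pred=-1.8635  r=-0.6065  x^+=-2.0642  v^+=0.5939  a^+=-0.4963
step 2: x_pred=-1.8002  r=-2.5598  x^+=-2.6475  v^+=-0.5233  a^+=-2.0847
step 3: x_pred=-3.3191  r=-2.3109  x^+=-4.0840  v^+=-2.4975  a^+=-3.5186
step 4: x_pred=-6.1699  r=2.4499  x^+=-5.3590  v^+=-3.7845  a^+=-1.9984
step 5: x_pred=-7.9397  r=3.5197  x^+=-6.7747  v^+=-3.8301  a^+=0.1856
step 6: x_pred=-9.0021  r=14.5421  x^+=-4.1887  v^+=0.9624  a^+=9.2091
step 7: x_pred=-2.0180  r=3.3180  x^+=-0.9197  v^+=7.4643  a^+=11.2680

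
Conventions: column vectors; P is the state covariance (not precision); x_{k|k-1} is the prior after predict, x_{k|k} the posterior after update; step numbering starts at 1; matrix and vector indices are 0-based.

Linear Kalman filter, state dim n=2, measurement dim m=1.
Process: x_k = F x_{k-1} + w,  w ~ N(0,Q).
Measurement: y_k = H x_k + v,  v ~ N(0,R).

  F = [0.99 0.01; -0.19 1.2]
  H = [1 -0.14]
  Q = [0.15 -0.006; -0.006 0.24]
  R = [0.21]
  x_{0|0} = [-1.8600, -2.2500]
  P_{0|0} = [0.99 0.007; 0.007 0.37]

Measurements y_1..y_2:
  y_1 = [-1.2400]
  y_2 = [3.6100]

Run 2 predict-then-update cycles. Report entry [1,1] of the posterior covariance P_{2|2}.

P_post[1,1] = 1.2551

step 1: x^-=[-1.8639, -2.3466]  P^-=[1.1205 -0.1795; -0.1795 0.8053]  S=[1.3965]  K=[0.8203; -0.2093]  nu=[0.2954]  x^+=[-1.6216, -2.4084]  P^+=[0.1807 0.0602; 0.0602 0.7442]
step 2: x^-=[-1.6295, -2.5820]  P^-=[0.3284 0.0404; 0.0404 1.2907]  S=[0.5524]  K=[0.5843; -0.2540]  nu=[4.8780]  x^+=[1.2205, -3.8210]  P^+=[0.1398 0.1224; 0.1224 1.2551]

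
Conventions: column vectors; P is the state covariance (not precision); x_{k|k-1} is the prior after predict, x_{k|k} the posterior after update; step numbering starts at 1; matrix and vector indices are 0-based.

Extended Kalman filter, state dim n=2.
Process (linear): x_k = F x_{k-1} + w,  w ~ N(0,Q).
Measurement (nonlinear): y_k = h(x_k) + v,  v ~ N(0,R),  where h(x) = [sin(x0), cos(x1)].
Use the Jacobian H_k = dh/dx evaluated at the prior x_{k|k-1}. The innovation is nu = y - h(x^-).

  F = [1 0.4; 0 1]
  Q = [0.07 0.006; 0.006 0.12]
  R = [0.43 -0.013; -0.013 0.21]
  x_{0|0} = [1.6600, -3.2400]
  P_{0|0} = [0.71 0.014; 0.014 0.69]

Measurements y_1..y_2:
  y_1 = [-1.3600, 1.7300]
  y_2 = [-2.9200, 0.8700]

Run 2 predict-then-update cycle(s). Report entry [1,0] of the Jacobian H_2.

step 1: x^-=[0.3640, -3.2400]  P^-=[0.9016 0.2960; 0.2960 0.8100]  H_jac=[0.9345 0.0000; 0.0000 -0.0982]  S=[1.2173 -0.0402; -0.0402 0.2178]  K=[0.6919 -0.0059; 0.2165 -0.3254]  nu=[-1.7160, 2.7252]  x^+=[-0.8394, -4.4983]  P^+=[0.3185 0.1041; 0.1041 0.7242]
step 2: x^-=[-2.6387, -4.4983]  P^-=[0.5877 0.3998; 0.3998 0.8442]  H_jac=[-0.8762 0.0000; 0.0000 -0.9772]  S=[0.8812 0.3293; 0.3293 1.0161]  K=[-0.5014 -0.2220; -0.1071 -0.7771]  nu=[-2.4381, 1.0824]  x^+=[-1.6566, -5.0784]  P^+=[0.2428 0.0410; 0.0410 0.1656]

H_jac[1,0] = 0.0000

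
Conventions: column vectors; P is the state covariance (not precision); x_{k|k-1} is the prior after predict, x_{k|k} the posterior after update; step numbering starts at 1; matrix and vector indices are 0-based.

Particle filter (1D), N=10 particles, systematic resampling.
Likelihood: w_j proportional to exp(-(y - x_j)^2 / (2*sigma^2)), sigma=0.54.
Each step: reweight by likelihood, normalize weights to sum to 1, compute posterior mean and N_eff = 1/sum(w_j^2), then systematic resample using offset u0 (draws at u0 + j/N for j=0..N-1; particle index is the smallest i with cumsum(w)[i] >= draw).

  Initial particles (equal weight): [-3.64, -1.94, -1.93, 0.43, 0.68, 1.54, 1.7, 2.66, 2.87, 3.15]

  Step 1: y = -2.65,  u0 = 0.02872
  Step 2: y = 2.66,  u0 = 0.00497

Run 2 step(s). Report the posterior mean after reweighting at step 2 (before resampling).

post_mean = -1.9346

step 1: w=[0.1829, 0.4136, 0.4036, 0.0000, 0.0000, 0.0000, 0.0000, 0.0000, 0.0000, 0.0000]  mean=-2.2468  Neff=2.7222  idx=[0, 0, 1, 1, 1, 1, 2, 2, 2, 2]
step 2: w=[0.0000, 0.0000, 0.1152, 0.1152, 0.1152, 0.1152, 0.1348, 0.1348, 0.1348, 0.1348]  mean=-1.9346  Neff=7.9508  idx=[2, 2, 3, 4, 5, 6, 7, 7, 8, 9]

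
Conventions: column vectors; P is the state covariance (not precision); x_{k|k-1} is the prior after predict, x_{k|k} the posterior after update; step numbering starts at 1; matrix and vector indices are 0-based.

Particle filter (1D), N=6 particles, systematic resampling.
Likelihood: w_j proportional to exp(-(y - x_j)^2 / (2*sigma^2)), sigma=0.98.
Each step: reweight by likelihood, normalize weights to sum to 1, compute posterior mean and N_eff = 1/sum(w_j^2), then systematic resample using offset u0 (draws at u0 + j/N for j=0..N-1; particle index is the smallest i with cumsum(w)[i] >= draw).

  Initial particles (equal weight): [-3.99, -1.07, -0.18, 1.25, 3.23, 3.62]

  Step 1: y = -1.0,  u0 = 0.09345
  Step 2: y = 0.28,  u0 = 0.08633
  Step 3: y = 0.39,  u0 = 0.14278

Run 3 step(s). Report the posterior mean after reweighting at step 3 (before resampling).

step 1: w=[0.0053, 0.5593, 0.3951, 0.0402, 0.0001, 0.0000]  mean=-0.6404  Neff=2.1251  idx=[1, 1, 1, 2, 2, 2]
step 2: w=[0.1006, 0.1006, 0.1006, 0.2327, 0.2327, 0.2327]  mean=-0.4486  Neff=5.1853  idx=[0, 2, 3, 4, 4, 5]
step 3: w=[0.0817, 0.0817, 0.2092, 0.2092, 0.2092, 0.2092]  mean=-0.3254  Neff=5.3094  idx=[1, 2, 3, 4, 5, 5]

post_mean = -0.3254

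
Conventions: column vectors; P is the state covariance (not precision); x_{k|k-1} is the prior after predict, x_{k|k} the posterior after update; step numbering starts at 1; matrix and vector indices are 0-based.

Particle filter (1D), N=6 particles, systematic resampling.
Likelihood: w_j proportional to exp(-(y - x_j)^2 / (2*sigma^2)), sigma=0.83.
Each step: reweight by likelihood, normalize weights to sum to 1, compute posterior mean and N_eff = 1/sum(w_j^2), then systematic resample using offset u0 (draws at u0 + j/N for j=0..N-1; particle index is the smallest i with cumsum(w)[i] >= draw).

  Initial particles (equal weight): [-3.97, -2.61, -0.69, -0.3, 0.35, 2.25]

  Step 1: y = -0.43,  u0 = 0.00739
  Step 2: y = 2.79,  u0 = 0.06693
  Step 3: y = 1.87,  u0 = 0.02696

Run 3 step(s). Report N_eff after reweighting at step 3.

step 1: w=[0.0000, 0.0121, 0.3634, 0.3770, 0.2454, 0.0021]  mean=-0.3051  Neff=2.9893  idx=[1, 2, 2, 3, 3, 4]
step 2: w=[0.0000, 0.0098, 0.0098, 0.0629, 0.0629, 0.8546]  mean=0.2478  Neff=1.3542  idx=[3, 5, 5, 5, 5, 5]
step 3: w=[0.0339, 0.1932, 0.1932, 0.1932, 0.1932, 0.1932]  mean=0.3280  Neff=5.3242  idx=[0, 1, 2, 3, 4, 5]

N_eff = 5.3242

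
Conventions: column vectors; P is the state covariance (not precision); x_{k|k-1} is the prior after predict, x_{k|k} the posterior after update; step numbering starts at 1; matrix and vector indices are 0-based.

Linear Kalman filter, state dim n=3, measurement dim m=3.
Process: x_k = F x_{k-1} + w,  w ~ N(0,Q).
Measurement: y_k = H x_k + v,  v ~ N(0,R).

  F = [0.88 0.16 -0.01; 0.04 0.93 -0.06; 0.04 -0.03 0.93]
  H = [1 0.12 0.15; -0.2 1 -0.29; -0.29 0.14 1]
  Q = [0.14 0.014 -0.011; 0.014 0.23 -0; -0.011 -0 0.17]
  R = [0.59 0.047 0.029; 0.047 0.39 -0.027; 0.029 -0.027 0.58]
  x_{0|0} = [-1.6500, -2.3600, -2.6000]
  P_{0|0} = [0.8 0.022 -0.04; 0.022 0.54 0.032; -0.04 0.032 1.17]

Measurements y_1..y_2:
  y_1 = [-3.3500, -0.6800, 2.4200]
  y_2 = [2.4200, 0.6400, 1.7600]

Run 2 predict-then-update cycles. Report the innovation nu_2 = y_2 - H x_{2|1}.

step 1: x^-=[-1.8036, -2.1048, -2.4132]  P^-=[0.7803 0.1429 -0.0247; 0.1429 0.7008 -0.0519; -0.0247 -0.0519 1.1789]  S=[1.4319 0.0651 -0.0246; 0.0651 1.1913 -0.3179; -0.0246 -0.3179 1.8264]  K=[0.5553 -0.0704 -0.1312; 0.1277 0.5989 0.1086; 0.1201 -0.1681 0.6178]  nu=[-0.9318, 0.3643, 4.6048]  x^+=[-2.9510, -1.5057, 0.2582]  P^+=[0.3088 0.0702 0.0216; 0.0702 0.2607 0.0344; 0.0216 0.0344 0.3678]
step 2: x^-=[-2.8404, -1.5338, 0.1673]  P^-=[0.4051 0.1200 0.0166; 0.1200 0.4585 0.0058; 0.0166 0.0058 0.4883]  S=[1.0467 0.1122 0.0218; 0.1122 0.8564 -0.1155; 0.0218 -0.1155 1.0936]  K=[0.4077 -0.0254 -0.0877; 0.1125 0.5019 0.0829; 0.0901 -0.1165 0.4288]  nu=[5.4194, 1.6543, 0.9837]  x^+=[-0.7590, -0.0124, 0.8845]  P^+=[0.2266 0.0623 0.0186; 0.0623 0.2186 0.0253; 0.0186 0.0253 0.2563]

innov = [5.4194, 1.6543, 0.9837]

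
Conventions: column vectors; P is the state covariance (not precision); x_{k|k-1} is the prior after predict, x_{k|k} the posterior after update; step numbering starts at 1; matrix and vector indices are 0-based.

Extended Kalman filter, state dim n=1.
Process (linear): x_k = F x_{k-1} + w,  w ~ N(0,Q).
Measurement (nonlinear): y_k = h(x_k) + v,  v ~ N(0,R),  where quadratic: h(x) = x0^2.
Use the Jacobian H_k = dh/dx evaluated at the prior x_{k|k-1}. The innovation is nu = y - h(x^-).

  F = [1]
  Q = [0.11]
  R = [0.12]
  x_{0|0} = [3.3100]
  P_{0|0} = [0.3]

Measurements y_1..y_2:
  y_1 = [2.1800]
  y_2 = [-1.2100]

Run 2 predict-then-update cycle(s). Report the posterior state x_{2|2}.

x_post = [0.7746]

step 1: x^-=[3.3100]  P^-=[0.4100]  H_jac=[6.6200]  S=[18.0880]  K=[0.1501]  nu=[-8.7761]  x^+=[1.9931]  P^+=[0.0027]
step 2: x^-=[1.9931]  P^-=[0.1127]  H_jac=[3.9862]  S=[1.9111]  K=[0.2351]  nu=[-5.1824]  x^+=[0.7746]  P^+=[0.0071]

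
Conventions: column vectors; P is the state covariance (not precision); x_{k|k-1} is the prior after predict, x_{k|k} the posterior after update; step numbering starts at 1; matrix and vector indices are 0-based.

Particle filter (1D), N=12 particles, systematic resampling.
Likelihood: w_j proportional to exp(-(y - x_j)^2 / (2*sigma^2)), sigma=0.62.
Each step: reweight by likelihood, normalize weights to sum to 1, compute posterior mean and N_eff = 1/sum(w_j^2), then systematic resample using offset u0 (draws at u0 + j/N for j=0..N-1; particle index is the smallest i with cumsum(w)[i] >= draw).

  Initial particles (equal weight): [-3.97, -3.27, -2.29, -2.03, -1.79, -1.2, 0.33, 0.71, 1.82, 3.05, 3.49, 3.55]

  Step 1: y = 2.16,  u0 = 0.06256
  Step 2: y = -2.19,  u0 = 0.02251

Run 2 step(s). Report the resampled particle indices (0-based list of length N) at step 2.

resampled_idx = [0, 0, 1, 1, 2, 3, 3, 4, 4, 5, 5, 6]

step 1: w=[0.0000, 0.0000, 0.0000, 0.0000, 0.0000, 0.0000, 0.0087, 0.0440, 0.5828, 0.2418, 0.0679, 0.0549]  mean=2.2639  Neff=2.4523  idx=[8, 8, 8, 8, 8, 8, 8, 9, 9, 9, 10, 11]
step 2: w=[0.1429, 0.1429, 0.1429, 0.1429, 0.1429, 0.1429, 0.1429, 0.0000, 0.0000, 0.0000, 0.0000, 0.0000]  mean=1.8200  Neff=7.0000  idx=[0, 0, 1, 1, 2, 3, 3, 4, 4, 5, 5, 6]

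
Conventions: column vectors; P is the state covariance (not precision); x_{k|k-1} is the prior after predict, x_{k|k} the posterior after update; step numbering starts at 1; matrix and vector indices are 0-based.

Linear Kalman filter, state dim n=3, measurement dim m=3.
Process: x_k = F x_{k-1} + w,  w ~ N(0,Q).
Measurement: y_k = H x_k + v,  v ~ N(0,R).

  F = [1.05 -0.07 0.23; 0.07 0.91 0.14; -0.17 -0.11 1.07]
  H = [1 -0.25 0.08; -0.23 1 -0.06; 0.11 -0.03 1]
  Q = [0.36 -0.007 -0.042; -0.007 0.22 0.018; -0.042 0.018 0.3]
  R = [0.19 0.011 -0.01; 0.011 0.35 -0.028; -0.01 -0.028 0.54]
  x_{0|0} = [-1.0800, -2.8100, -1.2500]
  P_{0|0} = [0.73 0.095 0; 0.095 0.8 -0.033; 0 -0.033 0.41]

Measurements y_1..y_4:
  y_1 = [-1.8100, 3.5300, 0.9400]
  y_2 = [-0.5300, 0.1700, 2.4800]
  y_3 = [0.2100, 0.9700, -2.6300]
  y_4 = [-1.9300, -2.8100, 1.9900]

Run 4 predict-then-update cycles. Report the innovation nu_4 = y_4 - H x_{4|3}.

step 1: x^-=[-1.2248, -2.8077, -0.8448]  P^-=[1.1775 0.0926 -0.0718; 0.0926 0.8978 -0.0564; -0.0718 -0.0564 0.8115]  S=[1.3733 -0.3900 0.1277; -0.3900 1.2752 -0.1621; 0.1277 -0.1621 1.3535]  K=[0.8752 0.1279 -0.0266; 0.1044 0.7248 0.0229; -0.0531 -0.0096 0.5988]  nu=[-1.2195, 6.0053, 1.8353]  x^+=[-1.5731, 1.4599, 0.2614]  P^+=[0.1960 0.0975 -0.0453; 0.0975 0.2759 -0.0114; -0.0453 -0.0114 0.3288]
step 2: x^-=[-1.6938, 1.2550, 0.3866]  P^-=[0.5589 0.0834 -0.0521; 0.0834 0.4645 0.0082; -0.0521 0.0082 0.7083]  S=[0.7321 -0.1440 0.0522; -0.1440 0.8059 -0.0683; 0.0522 -0.0683 1.2430]  K=[0.7464 0.0794 -0.0214; 0.0654 0.5663 0.0311; -0.0342 0.0143 0.5672]  nu=[1.4466, -1.4514, 2.3174]  x^+=[-0.7790, 0.5998, 1.6309]  P^+=[0.1639 0.0721 -0.0371; 0.0721 0.2146 -0.0012; -0.0371 -0.0012 0.3103]
step 3: x^-=[-0.4848, 0.7196, 1.8116]  P^-=[0.5297 0.0636 -0.0409; 0.0636 0.4127 0.0263; -0.0409 0.0263 0.6791]  S=[0.7104 -0.1443 0.0542; -0.1443 0.7597 -0.0511; 0.0542 -0.0511 1.2149]  K=[0.7330 0.0647 -0.0172; 0.0530 0.5346 0.0373; -0.0276 0.0256 0.5569]  nu=[0.7298, 0.2476, -4.3666]  x^+=[0.1413, 0.7276, -0.6341]  P^+=[0.1593 0.0658 -0.0340; 0.0658 0.2020 0.0035; -0.0340 0.0035 0.3041]
step 4: x^-=[-0.0484, 0.5832, -0.7826]  P^-=[0.5265 0.0593 -0.0381; 0.0593 0.4026 0.0324; -0.0381 0.0324 0.6693]  S=[0.7089 -0.1452 0.0545; -0.1452 0.7506 -0.0452; 0.0545 -0.0452 1.2053]  K=[0.7312 0.0612 -0.0158; 0.0504 0.5277 0.0398; -0.0261 0.0296 0.5533]  nu=[-1.6732, -3.4513, 2.7954]  x^+=[-1.5273, -1.2112, 0.7057]  P^+=[0.1585 0.0644 -0.0330; 0.0644 0.1993 0.0051; -0.0330 0.0051 0.3020]

innov = [-1.6732, -3.4513, 2.7954]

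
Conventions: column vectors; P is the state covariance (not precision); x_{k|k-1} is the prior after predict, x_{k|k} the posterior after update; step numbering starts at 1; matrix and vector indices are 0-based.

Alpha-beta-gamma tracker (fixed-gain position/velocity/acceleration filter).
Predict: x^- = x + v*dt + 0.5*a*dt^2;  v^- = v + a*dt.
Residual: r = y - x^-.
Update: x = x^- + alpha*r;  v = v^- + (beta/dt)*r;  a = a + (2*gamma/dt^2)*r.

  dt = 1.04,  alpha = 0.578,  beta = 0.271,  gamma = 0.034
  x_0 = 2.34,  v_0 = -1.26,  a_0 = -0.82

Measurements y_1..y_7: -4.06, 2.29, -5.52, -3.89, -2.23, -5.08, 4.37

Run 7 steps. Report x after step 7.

step 1: x_pred=0.5861  r=-4.6461  x^+=-2.0993  v^+=-3.3235  a^+=-1.1121
step 2: x_pred=-6.1572  r=8.4472  x^+=-1.2747  v^+=-2.2789  a^+=-0.5810
step 3: x_pred=-3.9590  r=-1.5610  x^+=-4.8613  v^+=-3.2900  a^+=-0.6792
step 4: x_pred=-8.6501  r=4.7601  x^+=-5.8988  v^+=-2.7559  a^+=-0.3799
step 5: x_pred=-8.9704  r=6.7404  x^+=-5.0744  v^+=-1.3946  a^+=0.0439
step 6: x_pred=-6.5011  r=1.4211  x^+=-5.6797  v^+=-0.9787  a^+=0.1332
step 7: x_pred=-6.6255  r=10.9955  x^+=-0.2701  v^+=2.0250  a^+=0.8245

x_post = -0.2701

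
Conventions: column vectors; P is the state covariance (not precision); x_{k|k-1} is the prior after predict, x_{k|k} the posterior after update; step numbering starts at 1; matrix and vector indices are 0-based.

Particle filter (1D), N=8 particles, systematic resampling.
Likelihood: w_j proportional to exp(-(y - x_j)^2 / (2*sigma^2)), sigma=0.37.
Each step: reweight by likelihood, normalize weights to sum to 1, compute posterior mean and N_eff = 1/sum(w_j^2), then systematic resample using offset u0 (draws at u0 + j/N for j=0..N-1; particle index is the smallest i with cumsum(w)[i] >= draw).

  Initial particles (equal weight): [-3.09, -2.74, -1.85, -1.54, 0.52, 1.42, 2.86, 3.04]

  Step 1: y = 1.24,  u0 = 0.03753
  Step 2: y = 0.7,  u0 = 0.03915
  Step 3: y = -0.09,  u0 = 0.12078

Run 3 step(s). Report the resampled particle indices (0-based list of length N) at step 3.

resampled_idx = [0, 0, 1, 1, 2, 2, 3, 3]

step 1: w=[0.0000, 0.0000, 0.0000, 0.0000, 0.1449, 0.8550, 0.0001, 0.0000]  mean=1.2897  Neff=1.3297  idx=[4, 5, 5, 5, 5, 5, 5, 5]
step 2: w=[0.4574, 0.0775, 0.0775, 0.0775, 0.0775, 0.0775, 0.0775, 0.0775]  mean=1.0084  Neff=3.9800  idx=[0, 0, 0, 0, 2, 3, 5, 6]
step 3: w=[0.2498, 0.2498, 0.2498, 0.2498, 0.0002, 0.0002, 0.0002, 0.0002]  mean=0.5208  Neff=4.0075  idx=[0, 0, 1, 1, 2, 2, 3, 3]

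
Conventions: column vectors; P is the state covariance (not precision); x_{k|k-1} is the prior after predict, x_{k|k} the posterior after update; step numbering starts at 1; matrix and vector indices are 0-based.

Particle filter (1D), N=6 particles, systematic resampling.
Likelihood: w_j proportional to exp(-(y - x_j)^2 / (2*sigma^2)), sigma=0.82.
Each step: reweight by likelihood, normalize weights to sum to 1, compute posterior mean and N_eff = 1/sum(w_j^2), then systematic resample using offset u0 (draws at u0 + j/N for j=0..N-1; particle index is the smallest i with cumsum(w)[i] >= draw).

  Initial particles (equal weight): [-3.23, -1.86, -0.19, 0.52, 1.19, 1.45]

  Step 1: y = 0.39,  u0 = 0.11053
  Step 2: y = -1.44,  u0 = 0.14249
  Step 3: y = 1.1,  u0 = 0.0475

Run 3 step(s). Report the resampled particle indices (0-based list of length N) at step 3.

resampled_idx = [0, 1, 2, 4, 5, 5]

step 1: w=[0.0000, 0.0081, 0.2738, 0.3472, 0.2184, 0.1525]  mean=0.5943  Neff=3.7523  idx=[2, 2, 3, 3, 4, 5]
step 2: w=[0.4180, 0.4180, 0.0768, 0.0768, 0.0078, 0.0027]  mean=-0.0658  Neff=2.7678  idx=[0, 0, 1, 1, 1, 3]
step 3: w=[0.1301, 0.1301, 0.1301, 0.1301, 0.1301, 0.3493]  mean=0.0580  Neff=4.8382  idx=[0, 1, 2, 4, 5, 5]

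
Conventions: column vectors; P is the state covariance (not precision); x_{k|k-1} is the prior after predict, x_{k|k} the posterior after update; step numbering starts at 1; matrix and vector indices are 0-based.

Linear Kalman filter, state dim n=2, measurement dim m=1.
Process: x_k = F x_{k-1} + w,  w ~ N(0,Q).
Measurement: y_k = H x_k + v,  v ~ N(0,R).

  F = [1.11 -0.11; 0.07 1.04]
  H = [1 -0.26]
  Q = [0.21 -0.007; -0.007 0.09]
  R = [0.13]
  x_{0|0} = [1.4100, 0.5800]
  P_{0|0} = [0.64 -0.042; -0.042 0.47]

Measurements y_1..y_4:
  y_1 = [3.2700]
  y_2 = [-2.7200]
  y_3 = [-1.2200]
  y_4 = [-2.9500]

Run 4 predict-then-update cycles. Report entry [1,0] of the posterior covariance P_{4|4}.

step 1: x^-=[1.5013, 0.7019]  P^-=[1.0145 -0.0592; -0.0592 0.5954]  S=[1.2155]  K=[0.8473; -0.1761]  nu=[1.9512]  x^+=[3.1545, 0.3584]  P^+=[0.1419 0.1221; 0.1221 0.5577]
step 2: x^-=[3.4621, 0.5935]  P^-=[0.3618 0.0803; 0.0803 0.7117]  S=[0.4981]  K=[0.6843; -0.2104]  nu=[-6.0278]  x^+=[-0.6629, 1.8615]  P^+=[0.1285 0.1520; 0.1520 0.6896]
step 3: x^-=[-0.9406, 1.8895]  P^-=[0.3395 0.0983; 0.0983 0.8587]  S=[0.4764]  K=[0.6590; -0.2622]  nu=[0.2119]  x^+=[-0.8010, 1.8340]  P^+=[0.1326 0.1807; 0.1807 0.8259]
step 4: x^-=[-1.0908, 1.8513]  P^-=[0.3393 0.1160; 0.1160 1.0103]  S=[0.4773]  K=[0.6477; -0.3073]  nu=[-1.3778]  x^+=[-1.9833, 2.2747]  P^+=[0.1391 0.2110; 0.2110 0.9652]

P_post[1,0] = 0.2110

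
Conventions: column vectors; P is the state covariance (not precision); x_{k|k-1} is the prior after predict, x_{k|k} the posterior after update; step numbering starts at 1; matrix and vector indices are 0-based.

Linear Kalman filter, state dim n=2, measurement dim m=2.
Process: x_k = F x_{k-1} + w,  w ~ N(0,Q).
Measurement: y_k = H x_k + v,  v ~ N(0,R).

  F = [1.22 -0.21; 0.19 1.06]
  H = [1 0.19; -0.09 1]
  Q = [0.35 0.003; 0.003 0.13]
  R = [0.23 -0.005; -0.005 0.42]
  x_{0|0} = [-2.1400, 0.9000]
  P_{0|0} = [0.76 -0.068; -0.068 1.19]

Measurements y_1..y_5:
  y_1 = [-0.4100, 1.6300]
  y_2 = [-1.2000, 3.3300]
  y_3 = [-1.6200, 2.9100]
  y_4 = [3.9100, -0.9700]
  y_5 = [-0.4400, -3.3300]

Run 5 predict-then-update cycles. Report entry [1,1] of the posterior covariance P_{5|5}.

P_post[1,1] = 0.1835

step 1: x^-=[-2.7998, 0.5474]  P^-=[1.5685 -0.1710; -0.1710 1.4671]  S=[1.7865 -0.0354; -0.0354 1.9306]  K=[0.8569 -0.1459; 0.0756 0.7693]  nu=[2.2858, 0.8306]  x^+=[-0.9623, 1.3592]  P^+=[0.2067 -0.0470; -0.0470 0.3185]
step 2: x^-=[-1.4595, 1.2579]  P^-=[0.6958 -0.0788; -0.0788 0.4764]  S=[0.9131 -0.0546; -0.0546 0.9162]  K=[0.7391 -0.1104; 0.0445 0.5304]  nu=[0.0205, 1.9407]  x^+=[-1.6585, 2.2881]  P^+=[0.1770 -0.0341; -0.0341 0.2195]
step 3: x^-=[-2.5039, 2.1103]  P^-=[0.6406 -0.0476; -0.0476 0.3692]  S=[0.8659 -0.0393; -0.0393 0.8030]  K=[0.7251 -0.0956; 0.0473 0.4675]  nu=[0.4829, 0.5744]  x^+=[-2.2086, 2.4016]  P^+=[0.1726 -0.0282; -0.0282 0.1936]
step 4: x^-=[-3.1989, 2.1261]  P^-=[0.6299 -0.0355; -0.0355 0.3423]  S=[0.8588 -0.0315; -0.0315 0.7738]  K=[0.7224 -0.0897; 0.0509 0.4486]  nu=[6.7049, -3.3840]  x^+=[1.9479, 0.9493]  P^+=[0.1715 -0.0258; -0.0258 0.1858]
step 5: x^-=[2.1771, 1.3764]  P^-=[0.6267 -0.0310; -0.0310 0.3346]  S=[0.8570 -0.0283; -0.0283 0.7652]  K=[0.7215 -0.0875; 0.0526 0.4428]  nu=[-2.8786, -4.5104]  x^+=[0.4950, -0.7724]  P^+=[0.1711 -0.0250; -0.0250 0.1835]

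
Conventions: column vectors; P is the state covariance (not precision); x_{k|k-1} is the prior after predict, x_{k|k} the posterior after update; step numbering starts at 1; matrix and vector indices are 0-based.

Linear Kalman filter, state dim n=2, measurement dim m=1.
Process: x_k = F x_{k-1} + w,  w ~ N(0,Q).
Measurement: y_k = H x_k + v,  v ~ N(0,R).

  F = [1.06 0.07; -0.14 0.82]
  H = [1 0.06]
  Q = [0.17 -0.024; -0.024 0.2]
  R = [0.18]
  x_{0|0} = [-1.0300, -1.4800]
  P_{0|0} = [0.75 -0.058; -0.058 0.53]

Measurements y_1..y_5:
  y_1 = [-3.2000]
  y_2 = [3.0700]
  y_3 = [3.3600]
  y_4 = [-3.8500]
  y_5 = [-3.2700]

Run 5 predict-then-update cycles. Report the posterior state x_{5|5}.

x_post = [-2.5829, -0.5115]

step 1: x^-=[-1.1954, -1.0694]  P^-=[1.0067 -0.1547; -0.1547 0.5844]  S=[1.1702]  K=[0.8523; -0.1023]  nu=[-1.9404]  x^+=[-2.8493, -0.8710]  P^+=[0.1566 -0.0527; -0.0527 0.5722]
step 2: x^-=[-3.0812, -0.3153]  P^-=[0.3409 -0.0597; -0.0597 0.5999]  S=[0.5159]  K=[0.6539; -0.0460]  nu=[6.1701]  x^+=[0.9532, -0.5990]  P^+=[0.1203 -0.0442; -0.0442 0.5988]
step 3: x^-=[0.9684, -0.6246]  P^-=[0.3016 -0.0455; -0.0455 0.6151]  S=[0.4784]  K=[0.6248; -0.0179]  nu=[2.4290]  x^+=[2.4861, -0.6682]  P^+=[0.1149 -0.0401; -0.0401 0.6150]
step 4: x^-=[2.5885, -0.8959]  P^-=[0.2961 -0.0402; -0.0402 0.6250]  S=[0.4735]  K=[0.6202; -0.0058]  nu=[-6.3847]  x^+=[-1.3716, -0.8591]  P^+=[0.1140 -0.0385; -0.0385 0.6250]
step 5: x^-=[-1.5140, -0.5125]  P^-=[0.2954 -0.0382; -0.0382 0.6313]  S=[0.4731]  K=[0.6195; -0.0006]  nu=[-1.7253]  x^+=[-2.5829, -0.5115]  P^+=[0.1138 -0.0380; -0.0380 0.6313]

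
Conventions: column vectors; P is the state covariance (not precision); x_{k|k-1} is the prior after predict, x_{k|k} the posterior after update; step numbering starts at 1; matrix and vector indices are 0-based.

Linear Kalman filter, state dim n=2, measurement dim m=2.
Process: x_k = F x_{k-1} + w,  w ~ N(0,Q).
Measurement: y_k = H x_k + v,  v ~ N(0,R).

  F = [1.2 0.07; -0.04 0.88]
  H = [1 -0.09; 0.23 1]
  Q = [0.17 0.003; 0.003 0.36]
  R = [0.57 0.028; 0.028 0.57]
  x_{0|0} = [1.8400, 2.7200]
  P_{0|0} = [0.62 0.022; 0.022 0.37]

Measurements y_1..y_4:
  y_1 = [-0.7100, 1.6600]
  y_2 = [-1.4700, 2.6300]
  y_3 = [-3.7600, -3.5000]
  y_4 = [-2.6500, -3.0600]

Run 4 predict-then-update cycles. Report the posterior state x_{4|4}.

step 1: x^-=[2.3984, 2.3200]  P^-=[1.0683 0.0192; 0.0192 0.6460]  S=[1.6401 0.2344; 0.2344 1.2813]  K=[0.6374 0.0902; -0.0989 0.5257]  nu=[-2.8996, -1.2116]  x^+=[0.4409, 1.9697]  P^+=[0.3645 -0.0146; -0.0146 0.3002]
step 2: x^-=[0.6669, 1.7157]  P^-=[0.6940 -0.0114; -0.0114 0.5941]  S=[1.2708 0.1230; 0.1230 1.1956]  K=[0.5403 0.0684; -0.0999 0.5050]  nu=[-1.9825, 0.7609]  x^+=[-0.3521, 2.2981]  P^+=[0.3084 -0.0168; -0.0168 0.2889]
step 3: x^-=[-0.2617, 2.0364]  P^-=[0.6126 -0.0117; -0.0117 0.5854]  S=[1.1895 0.1048; 0.1048 1.1824]  K=[0.5103 0.0641; -0.0983 0.5015]  nu=[-3.3151, -5.4762]  x^+=[-2.3041, -0.3842]  P^+=[0.2912 -0.0162; -0.0162 0.2868]
step 4: x^-=[-2.7918, -0.2459]  P^-=[0.5880 -0.0103; -0.0103 0.5837]  S=[1.1646 0.1006; 0.1006 1.1801]  K=[0.5002 0.0632; -0.0973 0.5009]  nu=[0.1196, -2.1720]  x^+=[-2.8692, -1.3456]  P^+=[0.2855 -0.0156; -0.0156 0.2864]

x_post = [-2.8692, -1.3456]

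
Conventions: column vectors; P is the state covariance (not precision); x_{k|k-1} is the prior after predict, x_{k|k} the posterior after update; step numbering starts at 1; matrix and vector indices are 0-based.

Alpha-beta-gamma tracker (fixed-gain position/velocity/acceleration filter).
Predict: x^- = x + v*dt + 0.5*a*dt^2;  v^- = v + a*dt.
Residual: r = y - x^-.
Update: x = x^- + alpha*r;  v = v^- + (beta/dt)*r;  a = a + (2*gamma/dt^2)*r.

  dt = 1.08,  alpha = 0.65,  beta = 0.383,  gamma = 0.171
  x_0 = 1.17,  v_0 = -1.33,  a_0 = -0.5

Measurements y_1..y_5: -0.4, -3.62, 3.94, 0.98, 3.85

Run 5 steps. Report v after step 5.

step 1: x_pred=-0.5580  r=0.1580  x^+=-0.4553  v^+=-1.8140  a^+=-0.4537
step 2: x_pred=-2.6790  r=-0.9410  x^+=-3.2906  v^+=-2.6377  a^+=-0.7296
step 3: x_pred=-6.5648  r=10.5048  x^+=0.2633  v^+=0.2997  a^+=2.3505
step 4: x_pred=1.9578  r=-0.9778  x^+=1.3222  v^+=2.4915  a^+=2.0638
step 5: x_pred=5.2167  r=-1.3667  x^+=4.3283  v^+=4.2358  a^+=1.6631

v_post = 4.2358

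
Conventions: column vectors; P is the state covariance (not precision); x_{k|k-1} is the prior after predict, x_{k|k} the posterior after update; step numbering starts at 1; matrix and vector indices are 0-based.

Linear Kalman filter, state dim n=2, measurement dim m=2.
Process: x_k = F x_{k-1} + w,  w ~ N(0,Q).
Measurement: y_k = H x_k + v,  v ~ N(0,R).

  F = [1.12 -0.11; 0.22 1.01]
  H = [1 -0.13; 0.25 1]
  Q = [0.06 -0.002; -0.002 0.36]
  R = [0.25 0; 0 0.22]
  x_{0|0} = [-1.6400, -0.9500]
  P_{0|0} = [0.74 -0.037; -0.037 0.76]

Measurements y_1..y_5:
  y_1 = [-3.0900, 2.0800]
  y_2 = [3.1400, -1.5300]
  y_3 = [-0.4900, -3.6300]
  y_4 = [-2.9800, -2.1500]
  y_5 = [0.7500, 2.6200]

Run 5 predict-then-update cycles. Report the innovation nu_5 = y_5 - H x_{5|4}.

step 1: x^-=[-1.7323, -1.3203]  P^-=[1.0066 0.0549; 0.0549 1.1546]  S=[1.2618 0.1547; 0.1547 1.4650]  K=[0.7765 0.1273; -0.1755 0.8160]  nu=[-1.5293, 3.8334]  x^+=[-2.4319, 2.0762]  P^+=[0.1915 -0.0199; -0.0199 0.1845]
step 2: x^-=[-2.9521, 1.5620]  P^-=[0.3074 0.0027; 0.0027 0.5486]  S=[0.5660 0.0081; 0.0081 0.7892]  K=[0.5411 0.0952; -0.1313 0.6974]  nu=[6.2951, -2.3540]  x^+=[0.2304, -0.9061]  P^+=[0.1337 -0.0125; -0.0125 0.1565]
step 3: x^-=[0.3577, -0.8645]  P^-=[0.2326 -0.0003; -0.0003 0.5206]  S=[0.4915 -0.0098; -0.0098 0.7550]  K=[0.4750 0.0828; -0.1246 0.6878]  nu=[-0.9601, -2.8549]  x^+=[-0.3349, -2.7086]  P^+=[0.1173 -0.0111; -0.0111 0.1541]
step 4: x^-=[-0.0771, -2.8094]  P^-=[0.2118 -0.0025; -0.0025 0.5179]  S=[0.4712 -0.0168; -0.0168 0.7499]  K=[0.4529 0.0774; -0.1237 0.6870]  nu=[-3.2681, 0.6787]  x^+=[-1.5047, -1.9388]  P^+=[0.1118 -0.0109; -0.0109 0.1539]
step 5: x^-=[-1.4720, -2.2893]  P^-=[0.2048 -0.0036; -0.0036 0.5175]  S=[0.4645 -0.0196; -0.0196 0.7485]  K=[0.4451 0.0752; -0.1237 0.6870]  nu=[1.9244, 5.2772]  x^+=[-0.2186, 1.0980]  P^+=[0.1099 -0.0109; -0.0109 0.1539]

innov = [1.9244, 5.2772]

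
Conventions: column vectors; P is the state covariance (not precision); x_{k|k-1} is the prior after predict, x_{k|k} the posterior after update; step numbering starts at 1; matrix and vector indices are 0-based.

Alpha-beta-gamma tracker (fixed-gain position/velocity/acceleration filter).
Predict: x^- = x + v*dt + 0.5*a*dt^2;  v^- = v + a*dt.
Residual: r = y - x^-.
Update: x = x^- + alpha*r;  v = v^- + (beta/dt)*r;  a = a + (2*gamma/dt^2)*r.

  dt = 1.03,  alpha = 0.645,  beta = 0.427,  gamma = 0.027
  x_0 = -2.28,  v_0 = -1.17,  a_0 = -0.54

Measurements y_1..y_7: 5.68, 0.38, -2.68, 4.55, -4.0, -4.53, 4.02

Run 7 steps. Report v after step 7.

step 1: x_pred=-3.7715  r=9.4515  x^+=2.3247  v^+=2.1921  a^+=-0.0589
step 2: x_pred=4.5513  r=-4.1713  x^+=1.8608  v^+=0.4021  a^+=-0.2712
step 3: x_pred=2.1311  r=-4.8111  x^+=-0.9721  v^+=-1.8718  a^+=-0.5161
step 4: x_pred=-3.1737  r=7.7237  x^+=1.8081  v^+=0.7986  a^+=-0.1230
step 5: x_pred=2.5654  r=-6.5654  x^+=-1.6693  v^+=-2.0498  a^+=-0.4572
step 6: x_pred=-4.0231  r=-0.5069  x^+=-4.3501  v^+=-2.7308  a^+=-0.4830
step 7: x_pred=-7.4190  r=11.4390  x^+=-0.0408  v^+=1.5139  a^+=0.0993

v_post = 1.5139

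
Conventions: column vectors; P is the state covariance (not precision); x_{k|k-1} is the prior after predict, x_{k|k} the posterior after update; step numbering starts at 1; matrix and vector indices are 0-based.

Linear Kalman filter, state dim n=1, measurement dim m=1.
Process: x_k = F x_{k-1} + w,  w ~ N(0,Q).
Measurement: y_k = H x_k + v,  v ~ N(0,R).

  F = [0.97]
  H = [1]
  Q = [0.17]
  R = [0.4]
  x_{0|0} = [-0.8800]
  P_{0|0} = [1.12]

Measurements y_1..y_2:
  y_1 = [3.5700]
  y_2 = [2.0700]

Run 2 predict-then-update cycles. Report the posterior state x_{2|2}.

x_post = [2.2274]

step 1: x^-=[-0.8536]  P^-=[1.2238]  S=[1.6238]  K=[0.7537]  nu=[4.4236]  x^+=[2.4803]  P^+=[0.3015]
step 2: x^-=[2.4059]  P^-=[0.4536]  S=[0.8536]  K=[0.5314]  nu=[-0.3359]  x^+=[2.2274]  P^+=[0.2126]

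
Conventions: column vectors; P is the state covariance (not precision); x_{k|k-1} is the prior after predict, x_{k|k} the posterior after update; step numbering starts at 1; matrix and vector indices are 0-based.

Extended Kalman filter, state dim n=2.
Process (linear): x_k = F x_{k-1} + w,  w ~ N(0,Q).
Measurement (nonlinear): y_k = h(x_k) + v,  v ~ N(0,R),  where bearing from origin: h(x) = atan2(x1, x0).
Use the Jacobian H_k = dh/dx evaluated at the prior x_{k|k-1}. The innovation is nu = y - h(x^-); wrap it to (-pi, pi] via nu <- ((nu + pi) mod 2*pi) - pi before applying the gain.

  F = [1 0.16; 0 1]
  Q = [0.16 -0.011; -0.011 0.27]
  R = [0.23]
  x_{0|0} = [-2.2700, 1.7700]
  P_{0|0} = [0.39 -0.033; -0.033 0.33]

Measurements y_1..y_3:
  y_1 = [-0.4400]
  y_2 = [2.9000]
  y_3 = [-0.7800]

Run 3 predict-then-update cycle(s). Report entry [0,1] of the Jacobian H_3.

H_jac[0,1] = -0.0463

step 1: x^-=[-1.9868, 1.7700]  P^-=[0.5479 0.0088; 0.0088 0.6000]  H_jac=[-0.2500 -0.2806]  S=[0.3127]  K=[-0.4459; -0.5454]  nu=[-2.8538]  x^+=[-0.7143, 3.3266]  P^+=[0.4857 -0.0673; -0.0673 0.5070]
step 2: x^-=[-0.1821, 3.3266]  P^-=[0.6372 0.0029; 0.0029 0.7770]  H_jac=[-0.2997 -0.0164]  S=[0.2875]  K=[-0.6645; -0.0473]  nu=[1.2745]  x^+=[-1.0290, 3.2662]  P^+=[0.5103 -0.0062; -0.0062 0.7763]
step 3: x^-=[-0.5064, 3.2662]  P^-=[0.6881 0.1070; 0.1070 1.0463]  H_jac=[-0.2990 -0.0463]  S=[0.2967]  K=[-0.7101; -0.2713]  nu=[-2.5046]  x^+=[1.2721, 3.9457]  P^+=[0.5385 0.0499; 0.0499 1.0245]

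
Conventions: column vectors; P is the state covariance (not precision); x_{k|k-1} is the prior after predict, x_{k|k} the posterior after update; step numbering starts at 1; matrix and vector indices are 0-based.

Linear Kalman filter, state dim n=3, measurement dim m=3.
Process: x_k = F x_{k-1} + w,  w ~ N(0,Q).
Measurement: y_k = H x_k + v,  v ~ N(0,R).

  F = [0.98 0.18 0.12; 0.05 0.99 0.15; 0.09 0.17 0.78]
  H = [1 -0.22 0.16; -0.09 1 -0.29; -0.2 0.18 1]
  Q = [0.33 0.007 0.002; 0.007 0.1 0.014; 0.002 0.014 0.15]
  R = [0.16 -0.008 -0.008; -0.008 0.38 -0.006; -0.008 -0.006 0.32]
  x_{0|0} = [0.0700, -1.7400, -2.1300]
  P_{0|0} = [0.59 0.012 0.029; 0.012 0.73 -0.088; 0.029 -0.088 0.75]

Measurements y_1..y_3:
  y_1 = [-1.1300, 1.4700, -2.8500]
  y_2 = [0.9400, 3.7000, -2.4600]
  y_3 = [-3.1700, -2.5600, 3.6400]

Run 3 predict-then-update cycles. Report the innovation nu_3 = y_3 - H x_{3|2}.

innov = [-3.6995, -3.7067, 5.0202]

step 1: x^-=[-0.5002, -2.0386, -1.9509]  P^-=[0.9383 0.1829 0.1571; 0.1829 0.8093 0.1598; 0.1571 0.1598 0.6133]  S=[1.1118 -0.1245 0.0329; -0.1245 1.1311 0.0856; 0.0329 0.0856 0.9785]  K=[0.8476 0.1430 -0.0386; 0.0943 0.6541 0.2144; 0.1732 -0.0566 0.6231]  nu=[-0.7661, 2.8978, -0.6322]  x^+=[-0.7109, -0.3507, -2.6414]  P^+=[0.1483 0.0608 -0.0013; 0.0608 0.2605 0.0292; -0.0013 0.0292 0.1928]
step 2: x^-=[-1.0768, -0.7790, -2.1839]  P^-=[0.5061 0.1277 0.0559; 0.1277 0.3747 0.1102; 0.0559 0.1102 0.2855]  S=[0.6455 -0.0113 -0.0167; -0.0113 0.6988 0.0628; -0.0167 0.0628 0.6460]  K=[0.7556 0.1089 -0.0256; 0.1106 0.4584 0.1938; 0.1316 -0.0071 0.4594]  nu=[2.1948, 3.7487, -0.3512]  x^+=[0.9991, 1.1138, -2.0831]  P^+=[0.1304 0.0480 0.0026; 0.0480 0.1864 0.0344; 0.0026 0.0344 0.1403]
step 3: x^-=[0.9296, 0.8402, -1.3456]  P^-=[0.4823 0.1015 0.0486; 0.1015 0.3012 0.0946; 0.0486 0.0946 0.2528]  S=[0.6276 -0.0195 -0.0242; -0.0195 0.6357 0.0498; -0.0242 0.0498 0.6091]  K=[0.7472 0.0942 -0.0265; 0.0999 0.4051 0.1819; 0.1253 -0.0033 0.4322]  nu=[-3.6995, -3.7067, 5.0202]  x^+=[-2.3170, -0.1176, 0.3730]  P^+=[0.1279 0.0423 0.0029; 0.0423 0.1656 0.0336; 0.0029 0.0336 0.1319]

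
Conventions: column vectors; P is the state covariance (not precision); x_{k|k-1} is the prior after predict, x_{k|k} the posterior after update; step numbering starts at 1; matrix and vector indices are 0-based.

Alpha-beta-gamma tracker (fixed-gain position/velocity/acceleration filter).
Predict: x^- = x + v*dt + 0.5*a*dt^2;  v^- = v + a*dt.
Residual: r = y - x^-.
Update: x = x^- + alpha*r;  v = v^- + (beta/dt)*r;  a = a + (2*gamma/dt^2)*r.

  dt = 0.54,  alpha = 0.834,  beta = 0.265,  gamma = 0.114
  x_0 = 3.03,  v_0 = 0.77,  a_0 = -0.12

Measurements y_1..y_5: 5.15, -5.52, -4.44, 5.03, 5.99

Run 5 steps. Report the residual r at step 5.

step 1: x_pred=3.4283  r=1.7217  x^+=4.8642  v^+=1.5501  a^+=1.2262
step 2: x_pred=5.8800  r=-11.4000  x^+=-3.6276  v^+=-3.3822  a^+=-7.6874
step 3: x_pred=-6.5748  r=2.1348  x^+=-4.7944  v^+=-6.4858  a^+=-6.0182
step 4: x_pred=-9.1742  r=14.2042  x^+=2.6721  v^+=-2.7651  a^+=5.0879
step 5: x_pred=1.9208  r=4.0692  x^+=5.3145  v^+=1.9793  a^+=8.2696

resid = 4.0692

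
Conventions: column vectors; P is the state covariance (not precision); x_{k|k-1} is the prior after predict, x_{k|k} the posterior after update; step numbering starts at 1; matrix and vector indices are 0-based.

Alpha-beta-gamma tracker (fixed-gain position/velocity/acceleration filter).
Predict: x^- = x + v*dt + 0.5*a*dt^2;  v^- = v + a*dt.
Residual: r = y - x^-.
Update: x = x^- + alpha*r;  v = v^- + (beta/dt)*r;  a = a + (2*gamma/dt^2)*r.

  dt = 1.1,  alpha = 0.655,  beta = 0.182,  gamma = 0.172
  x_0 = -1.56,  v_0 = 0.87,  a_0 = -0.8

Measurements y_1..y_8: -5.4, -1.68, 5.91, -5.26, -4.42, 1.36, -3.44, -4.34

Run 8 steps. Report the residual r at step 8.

resid = -3.9615

step 1: x_pred=-1.0870  r=-4.3130  x^+=-3.9120  v^+=-0.7236  a^+=-2.0262
step 2: x_pred=-5.9338  r=4.2538  x^+=-3.1476  v^+=-2.2486  a^+=-0.8168
step 3: x_pred=-6.1152  r=12.0252  x^+=1.7613  v^+=-1.1575  a^+=2.6019
step 4: x_pred=2.0622  r=-7.3222  x^+=-2.7338  v^+=0.4931  a^+=0.5202
step 5: x_pred=-1.8767  r=-2.5433  x^+=-3.5425  v^+=0.6446  a^+=-0.2029
step 6: x_pred=-2.9563  r=4.3163  x^+=-0.1291  v^+=1.1356  a^+=1.0242
step 7: x_pred=1.7397  r=-5.1797  x^+=-1.6530  v^+=1.4052  a^+=-0.4483
step 8: x_pred=-0.3785  r=-3.9615  x^+=-2.9733  v^+=0.2566  a^+=-1.5746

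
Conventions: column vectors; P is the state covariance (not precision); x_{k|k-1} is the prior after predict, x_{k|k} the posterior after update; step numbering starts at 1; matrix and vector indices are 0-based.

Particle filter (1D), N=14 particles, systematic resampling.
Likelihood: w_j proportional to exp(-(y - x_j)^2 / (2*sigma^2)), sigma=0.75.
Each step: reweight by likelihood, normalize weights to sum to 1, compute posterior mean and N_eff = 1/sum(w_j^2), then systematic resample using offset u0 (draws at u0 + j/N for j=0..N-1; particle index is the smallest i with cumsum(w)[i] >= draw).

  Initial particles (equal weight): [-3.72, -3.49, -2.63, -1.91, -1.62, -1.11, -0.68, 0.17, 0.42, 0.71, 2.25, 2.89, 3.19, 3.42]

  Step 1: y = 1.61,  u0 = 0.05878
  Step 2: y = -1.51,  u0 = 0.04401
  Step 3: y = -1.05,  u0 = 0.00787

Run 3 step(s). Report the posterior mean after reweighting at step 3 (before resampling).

post_mean = 0.2835

step 1: w=[0.0000, 0.0000, 0.0000, 0.0000, 0.0000, 0.0007, 0.0047, 0.0779, 0.1398, 0.2397, 0.3421, 0.1148, 0.0535, 0.0268]  mean=1.6018  Neff=4.6109  idx=[7, 8, 8, 9, 9, 9, 10, 10, 10, 10, 10, 11, 11, 13]
step 2: w=[0.4240, 0.1901, 0.1901, 0.0652, 0.0652, 0.0652, 0.0000, 0.0000, 0.0000, 0.0000, 0.0000, 0.0000, 0.0000, 0.0000]  mean=0.3709  Neff=3.7758  idx=[0, 0, 0, 0, 0, 0, 1, 1, 2, 2, 2, 3, 4, 5]
step 3: w=[0.1056, 0.1056, 0.1056, 0.1056, 0.1056, 0.1056, 0.0581, 0.0581, 0.0581, 0.0581, 0.0581, 0.0253, 0.0253, 0.0253]  mean=0.2835  Neff=11.6652  idx=[0, 0, 1, 2, 2, 3, 4, 4, 5, 6, 7, 8, 9, 11]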